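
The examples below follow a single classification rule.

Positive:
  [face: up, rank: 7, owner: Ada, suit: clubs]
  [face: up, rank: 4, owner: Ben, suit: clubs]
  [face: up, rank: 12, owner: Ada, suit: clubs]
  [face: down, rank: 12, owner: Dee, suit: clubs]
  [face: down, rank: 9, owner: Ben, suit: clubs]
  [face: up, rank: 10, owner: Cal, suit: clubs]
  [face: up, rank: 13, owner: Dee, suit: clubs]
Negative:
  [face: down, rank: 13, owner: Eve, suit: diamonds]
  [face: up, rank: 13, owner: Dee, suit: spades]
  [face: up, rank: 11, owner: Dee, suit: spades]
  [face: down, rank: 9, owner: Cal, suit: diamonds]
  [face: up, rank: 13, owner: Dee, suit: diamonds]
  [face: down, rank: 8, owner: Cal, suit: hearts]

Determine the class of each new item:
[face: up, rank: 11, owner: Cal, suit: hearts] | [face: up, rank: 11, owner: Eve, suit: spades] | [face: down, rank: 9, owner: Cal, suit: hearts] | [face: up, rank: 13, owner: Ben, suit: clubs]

Negative, Negative, Negative, Positive

The rule appears to be: suit is clubs.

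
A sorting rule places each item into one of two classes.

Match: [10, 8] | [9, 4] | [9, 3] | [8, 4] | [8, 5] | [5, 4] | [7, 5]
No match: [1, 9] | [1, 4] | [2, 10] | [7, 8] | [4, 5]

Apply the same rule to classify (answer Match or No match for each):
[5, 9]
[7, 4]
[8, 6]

No match, Match, Match

The common property of the 'Match' items is: first > second. No 'No match' item has it.
[5, 9] → 5 < 9 → No match. [7, 4] → 7 > 4 → Match. [8, 6] → 8 > 6 → Match.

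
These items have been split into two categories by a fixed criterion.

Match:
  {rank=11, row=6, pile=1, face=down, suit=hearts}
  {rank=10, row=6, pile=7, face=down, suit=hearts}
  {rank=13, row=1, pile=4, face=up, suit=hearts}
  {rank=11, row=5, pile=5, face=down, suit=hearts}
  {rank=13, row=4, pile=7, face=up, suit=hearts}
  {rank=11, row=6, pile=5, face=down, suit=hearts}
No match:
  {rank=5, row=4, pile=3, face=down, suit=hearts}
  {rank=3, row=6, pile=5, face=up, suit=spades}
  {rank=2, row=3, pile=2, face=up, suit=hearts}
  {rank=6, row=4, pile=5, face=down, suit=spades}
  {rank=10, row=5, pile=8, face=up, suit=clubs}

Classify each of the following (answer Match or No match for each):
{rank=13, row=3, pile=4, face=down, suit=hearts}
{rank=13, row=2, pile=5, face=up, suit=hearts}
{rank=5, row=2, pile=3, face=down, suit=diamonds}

Match, Match, No match

Every 'Match' example satisfies: suit is hearts AND rank ≥ 6. None of the 'No match' examples do.
{rank=13, row=3, pile=4, face=down, suit=hearts}: Match (suit is hearts, rank = 13).
{rank=13, row=2, pile=5, face=up, suit=hearts}: Match (suit is hearts, rank = 13).
{rank=5, row=2, pile=3, face=down, suit=diamonds}: No match (suit is diamonds, rank = 5).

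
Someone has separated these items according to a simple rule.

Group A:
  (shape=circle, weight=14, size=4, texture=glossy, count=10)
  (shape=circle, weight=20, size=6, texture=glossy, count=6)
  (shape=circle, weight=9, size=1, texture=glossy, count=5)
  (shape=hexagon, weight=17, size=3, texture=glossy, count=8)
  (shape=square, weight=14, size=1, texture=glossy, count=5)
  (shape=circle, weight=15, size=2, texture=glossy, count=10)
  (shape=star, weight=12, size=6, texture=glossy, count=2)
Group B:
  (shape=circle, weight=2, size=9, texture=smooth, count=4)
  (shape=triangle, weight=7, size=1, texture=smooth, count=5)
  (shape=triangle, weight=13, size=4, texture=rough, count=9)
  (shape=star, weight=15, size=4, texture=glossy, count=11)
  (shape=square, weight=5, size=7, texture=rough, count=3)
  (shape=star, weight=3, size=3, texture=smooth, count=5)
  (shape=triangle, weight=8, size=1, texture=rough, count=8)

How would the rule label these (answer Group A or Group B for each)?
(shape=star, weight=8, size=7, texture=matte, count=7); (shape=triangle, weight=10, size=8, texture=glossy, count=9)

The common property of the 'Group A' items is: texture is glossy AND count ≤ 10. No 'Group B' item has it.

Group B, Group A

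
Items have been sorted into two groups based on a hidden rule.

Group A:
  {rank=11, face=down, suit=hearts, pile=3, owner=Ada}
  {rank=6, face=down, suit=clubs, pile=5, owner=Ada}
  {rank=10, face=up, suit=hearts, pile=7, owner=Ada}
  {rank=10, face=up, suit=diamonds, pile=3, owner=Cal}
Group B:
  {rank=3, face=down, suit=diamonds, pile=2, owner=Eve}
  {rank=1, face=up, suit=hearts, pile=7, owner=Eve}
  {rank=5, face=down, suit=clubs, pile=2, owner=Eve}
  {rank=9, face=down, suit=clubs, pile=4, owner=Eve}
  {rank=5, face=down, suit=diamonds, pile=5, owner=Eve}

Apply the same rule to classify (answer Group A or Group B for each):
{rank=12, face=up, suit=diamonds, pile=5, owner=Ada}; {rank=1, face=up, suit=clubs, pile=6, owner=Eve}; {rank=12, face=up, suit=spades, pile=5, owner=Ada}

Group A, Group B, Group A

Looking at the examples, the only property every 'Group A' case has and every 'Group B' case lacks is: owner is not Eve.
{rank=12, face=up, suit=diamonds, pile=5, owner=Ada} → owner is Ada → Group A.
{rank=1, face=up, suit=clubs, pile=6, owner=Eve} → owner is Eve → Group B.
{rank=12, face=up, suit=spades, pile=5, owner=Ada} → owner is Ada → Group A.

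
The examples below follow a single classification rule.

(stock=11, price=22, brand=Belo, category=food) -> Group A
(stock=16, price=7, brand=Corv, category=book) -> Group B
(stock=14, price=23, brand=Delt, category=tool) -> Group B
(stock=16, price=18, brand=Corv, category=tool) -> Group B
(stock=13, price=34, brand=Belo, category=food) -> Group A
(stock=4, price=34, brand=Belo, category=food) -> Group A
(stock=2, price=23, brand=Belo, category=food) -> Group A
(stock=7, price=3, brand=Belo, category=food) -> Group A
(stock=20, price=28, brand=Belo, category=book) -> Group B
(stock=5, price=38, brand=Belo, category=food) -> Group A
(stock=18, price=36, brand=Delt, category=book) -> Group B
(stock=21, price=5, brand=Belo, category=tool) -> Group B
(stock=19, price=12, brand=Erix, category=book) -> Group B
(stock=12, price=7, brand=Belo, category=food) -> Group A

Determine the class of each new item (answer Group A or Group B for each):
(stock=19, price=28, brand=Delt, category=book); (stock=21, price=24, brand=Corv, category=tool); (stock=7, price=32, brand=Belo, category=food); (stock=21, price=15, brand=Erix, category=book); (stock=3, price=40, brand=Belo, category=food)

Group B, Group B, Group A, Group B, Group A

The classifier is using: category is food.
(stock=19, price=28, brand=Delt, category=book): category is book, lacks this property → Group B.
(stock=21, price=24, brand=Corv, category=tool): category is tool, lacks this property → Group B.
(stock=7, price=32, brand=Belo, category=food): category is food, satisfies this → Group A.
(stock=21, price=15, brand=Erix, category=book): category is book, lacks this property → Group B.
(stock=3, price=40, brand=Belo, category=food): category is food, satisfies this → Group A.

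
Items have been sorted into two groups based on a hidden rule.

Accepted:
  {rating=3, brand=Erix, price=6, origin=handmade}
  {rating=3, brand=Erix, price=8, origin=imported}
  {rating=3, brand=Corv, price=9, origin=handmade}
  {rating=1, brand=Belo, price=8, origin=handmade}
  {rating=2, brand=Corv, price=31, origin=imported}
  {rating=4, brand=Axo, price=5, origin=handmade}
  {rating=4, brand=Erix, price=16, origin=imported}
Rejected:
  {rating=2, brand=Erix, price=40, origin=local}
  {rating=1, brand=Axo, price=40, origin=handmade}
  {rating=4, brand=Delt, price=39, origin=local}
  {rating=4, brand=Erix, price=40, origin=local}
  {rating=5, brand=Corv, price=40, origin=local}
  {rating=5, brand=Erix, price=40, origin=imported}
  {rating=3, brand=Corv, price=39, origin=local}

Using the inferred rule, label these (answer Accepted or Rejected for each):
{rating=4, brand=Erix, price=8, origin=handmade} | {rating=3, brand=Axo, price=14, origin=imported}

Accepted, Accepted

The simplest hypothesis consistent with all the labels is: price ≤ 31.
{rating=4, brand=Erix, price=8, origin=handmade}: price = 8 — passes, so Accepted.
{rating=3, brand=Axo, price=14, origin=imported}: price = 14 — passes, so Accepted.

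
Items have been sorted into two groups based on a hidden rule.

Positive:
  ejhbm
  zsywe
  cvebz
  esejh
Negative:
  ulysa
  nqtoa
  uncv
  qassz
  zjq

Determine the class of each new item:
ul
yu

Rule: contains 'e'. This holds for each 'Positive' example and fails for each 'Negative' one.

Negative, Negative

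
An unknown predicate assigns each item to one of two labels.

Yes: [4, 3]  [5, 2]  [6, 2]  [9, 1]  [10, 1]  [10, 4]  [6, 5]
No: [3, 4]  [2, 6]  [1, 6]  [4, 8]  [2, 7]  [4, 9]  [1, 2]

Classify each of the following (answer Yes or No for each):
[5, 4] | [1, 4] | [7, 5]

Yes, No, Yes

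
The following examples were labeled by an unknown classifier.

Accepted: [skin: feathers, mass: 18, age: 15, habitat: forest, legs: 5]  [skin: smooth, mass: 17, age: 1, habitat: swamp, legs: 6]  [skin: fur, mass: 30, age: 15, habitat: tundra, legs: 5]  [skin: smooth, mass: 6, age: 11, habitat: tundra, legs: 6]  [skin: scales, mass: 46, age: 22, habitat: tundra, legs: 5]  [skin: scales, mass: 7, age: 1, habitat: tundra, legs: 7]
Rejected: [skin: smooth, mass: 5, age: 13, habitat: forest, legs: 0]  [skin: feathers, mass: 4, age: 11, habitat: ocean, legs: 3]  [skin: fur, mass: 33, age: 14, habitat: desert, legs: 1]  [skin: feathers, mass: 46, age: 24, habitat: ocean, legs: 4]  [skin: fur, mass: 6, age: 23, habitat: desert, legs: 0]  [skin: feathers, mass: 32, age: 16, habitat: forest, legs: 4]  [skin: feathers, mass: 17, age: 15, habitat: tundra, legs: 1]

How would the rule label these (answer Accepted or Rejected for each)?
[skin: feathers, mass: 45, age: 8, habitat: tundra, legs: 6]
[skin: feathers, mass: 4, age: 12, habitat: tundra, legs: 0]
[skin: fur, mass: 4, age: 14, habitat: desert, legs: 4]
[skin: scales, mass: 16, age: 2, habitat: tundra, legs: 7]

Accepted, Rejected, Rejected, Accepted

The rule appears to be: legs ≥ 5.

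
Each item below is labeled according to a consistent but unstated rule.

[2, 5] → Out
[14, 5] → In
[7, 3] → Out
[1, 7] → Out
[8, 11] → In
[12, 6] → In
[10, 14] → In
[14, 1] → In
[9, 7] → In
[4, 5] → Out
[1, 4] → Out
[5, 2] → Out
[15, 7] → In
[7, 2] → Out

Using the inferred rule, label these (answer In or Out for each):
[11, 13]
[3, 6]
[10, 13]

In, Out, In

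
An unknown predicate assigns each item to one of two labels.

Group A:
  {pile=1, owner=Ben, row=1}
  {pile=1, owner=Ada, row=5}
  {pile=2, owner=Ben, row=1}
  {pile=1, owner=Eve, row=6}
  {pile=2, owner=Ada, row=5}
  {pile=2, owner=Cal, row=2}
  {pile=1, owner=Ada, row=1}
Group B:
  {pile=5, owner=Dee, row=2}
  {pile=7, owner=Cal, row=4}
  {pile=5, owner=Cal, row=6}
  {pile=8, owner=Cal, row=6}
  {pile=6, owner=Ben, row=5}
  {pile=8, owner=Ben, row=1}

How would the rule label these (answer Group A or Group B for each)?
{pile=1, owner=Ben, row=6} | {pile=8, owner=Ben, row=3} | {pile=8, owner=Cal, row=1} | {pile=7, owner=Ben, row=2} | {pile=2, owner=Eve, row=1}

The rule appears to be: pile ≤ 2.
Group A: {pile=1, owner=Ben, row=6}, since pile = 1. Group B: {pile=8, owner=Ben, row=3}, since pile = 8. Group B: {pile=8, owner=Cal, row=1}, since pile = 8. Group B: {pile=7, owner=Ben, row=2}, since pile = 7. Group A: {pile=2, owner=Eve, row=1}, since pile = 2.

Group A, Group B, Group B, Group B, Group A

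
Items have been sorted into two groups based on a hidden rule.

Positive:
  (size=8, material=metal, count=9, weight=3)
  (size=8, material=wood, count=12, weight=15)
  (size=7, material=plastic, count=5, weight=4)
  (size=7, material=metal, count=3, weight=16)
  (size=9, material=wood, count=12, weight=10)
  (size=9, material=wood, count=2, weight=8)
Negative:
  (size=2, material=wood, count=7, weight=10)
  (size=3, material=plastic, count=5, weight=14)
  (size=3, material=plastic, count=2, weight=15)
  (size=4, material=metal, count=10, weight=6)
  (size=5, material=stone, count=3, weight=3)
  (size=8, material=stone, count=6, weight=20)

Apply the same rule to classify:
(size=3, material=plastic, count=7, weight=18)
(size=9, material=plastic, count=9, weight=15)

All 'Positive' examples share one property — weight ≤ 16 AND size ≥ 7 — and every 'Negative' example lacks it.

Negative, Positive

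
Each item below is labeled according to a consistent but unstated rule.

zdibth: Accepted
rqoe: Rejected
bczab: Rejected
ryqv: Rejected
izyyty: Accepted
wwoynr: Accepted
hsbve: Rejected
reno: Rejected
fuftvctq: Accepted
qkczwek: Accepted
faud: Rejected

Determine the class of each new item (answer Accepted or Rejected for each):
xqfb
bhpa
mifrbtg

The distinguishing property — length ≥ 6 — holds for all the 'Accepted' cases and none of the 'Rejected' cases.

Rejected, Rejected, Accepted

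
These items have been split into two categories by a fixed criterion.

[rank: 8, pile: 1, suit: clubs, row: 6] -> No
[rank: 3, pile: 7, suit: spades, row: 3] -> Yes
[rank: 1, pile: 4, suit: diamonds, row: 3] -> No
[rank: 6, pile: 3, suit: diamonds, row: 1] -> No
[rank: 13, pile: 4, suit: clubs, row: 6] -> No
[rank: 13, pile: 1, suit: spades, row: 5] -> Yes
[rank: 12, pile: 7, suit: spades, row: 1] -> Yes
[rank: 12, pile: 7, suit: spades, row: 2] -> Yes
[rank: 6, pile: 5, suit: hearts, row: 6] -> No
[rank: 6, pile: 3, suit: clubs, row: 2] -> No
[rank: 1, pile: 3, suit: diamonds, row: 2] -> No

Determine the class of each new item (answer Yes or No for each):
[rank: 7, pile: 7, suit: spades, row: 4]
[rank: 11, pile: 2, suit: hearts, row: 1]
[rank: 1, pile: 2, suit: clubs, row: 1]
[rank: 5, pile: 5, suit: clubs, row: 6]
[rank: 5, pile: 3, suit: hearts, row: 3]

Yes, No, No, No, No

The common property of the 'Yes' items is: suit is spades. No 'No' item has it.
Yes: [rank: 7, pile: 7, suit: spades, row: 4], since suit is spades.
No: [rank: 11, pile: 2, suit: hearts, row: 1], since suit is hearts.
No: [rank: 1, pile: 2, suit: clubs, row: 1], since suit is clubs.
No: [rank: 5, pile: 5, suit: clubs, row: 6], since suit is clubs.
No: [rank: 5, pile: 3, suit: hearts, row: 3], since suit is hearts.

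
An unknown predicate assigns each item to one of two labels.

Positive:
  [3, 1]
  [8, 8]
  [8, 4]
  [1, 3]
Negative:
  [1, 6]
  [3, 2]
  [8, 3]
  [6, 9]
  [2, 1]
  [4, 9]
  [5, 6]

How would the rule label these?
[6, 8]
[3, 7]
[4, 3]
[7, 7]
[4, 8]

The rule appears to be: sum is even.
[6, 8] — 6+8 = 14, hence Positive. [3, 7] — 3+7 = 10, hence Positive. [4, 3] — 4+3 = 7, hence Negative. [7, 7] — 7+7 = 14, hence Positive. [4, 8] — 4+8 = 12, hence Positive.

Positive, Positive, Negative, Positive, Positive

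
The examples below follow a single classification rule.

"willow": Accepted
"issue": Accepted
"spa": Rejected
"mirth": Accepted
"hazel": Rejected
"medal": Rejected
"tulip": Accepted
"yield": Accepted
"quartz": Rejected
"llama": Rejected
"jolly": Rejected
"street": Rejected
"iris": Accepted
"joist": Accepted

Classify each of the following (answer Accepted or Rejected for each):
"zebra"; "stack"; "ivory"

Every 'Accepted' example satisfies: contains 'i'. None of the 'Rejected' examples do.
"zebra": no 'i' — does not fit, so Rejected. "stack": no 'i' — does not fit, so Rejected. "ivory": has 'i' — passes, so Accepted.

Rejected, Rejected, Accepted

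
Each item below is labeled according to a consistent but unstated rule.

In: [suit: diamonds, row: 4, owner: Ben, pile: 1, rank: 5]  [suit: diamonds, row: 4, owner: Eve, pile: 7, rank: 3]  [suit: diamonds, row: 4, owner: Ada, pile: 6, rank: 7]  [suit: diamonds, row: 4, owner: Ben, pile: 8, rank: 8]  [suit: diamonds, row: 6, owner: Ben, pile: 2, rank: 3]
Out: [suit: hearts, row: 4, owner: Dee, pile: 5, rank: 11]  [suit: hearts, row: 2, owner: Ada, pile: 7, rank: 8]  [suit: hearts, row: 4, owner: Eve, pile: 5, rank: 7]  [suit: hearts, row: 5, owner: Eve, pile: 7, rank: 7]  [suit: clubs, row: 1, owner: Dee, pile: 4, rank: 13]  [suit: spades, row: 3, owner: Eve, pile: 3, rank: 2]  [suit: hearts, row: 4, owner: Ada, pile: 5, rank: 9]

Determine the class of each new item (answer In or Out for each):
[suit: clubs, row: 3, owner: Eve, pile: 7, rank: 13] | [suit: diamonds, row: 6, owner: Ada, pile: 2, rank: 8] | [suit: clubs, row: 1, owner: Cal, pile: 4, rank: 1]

One predicate separates the groups cleanly: suit is diamonds.
[suit: clubs, row: 3, owner: Eve, pile: 7, rank: 13]: Out (suit is clubs). [suit: diamonds, row: 6, owner: Ada, pile: 2, rank: 8]: In (suit is diamonds). [suit: clubs, row: 1, owner: Cal, pile: 4, rank: 1]: Out (suit is clubs).

Out, In, Out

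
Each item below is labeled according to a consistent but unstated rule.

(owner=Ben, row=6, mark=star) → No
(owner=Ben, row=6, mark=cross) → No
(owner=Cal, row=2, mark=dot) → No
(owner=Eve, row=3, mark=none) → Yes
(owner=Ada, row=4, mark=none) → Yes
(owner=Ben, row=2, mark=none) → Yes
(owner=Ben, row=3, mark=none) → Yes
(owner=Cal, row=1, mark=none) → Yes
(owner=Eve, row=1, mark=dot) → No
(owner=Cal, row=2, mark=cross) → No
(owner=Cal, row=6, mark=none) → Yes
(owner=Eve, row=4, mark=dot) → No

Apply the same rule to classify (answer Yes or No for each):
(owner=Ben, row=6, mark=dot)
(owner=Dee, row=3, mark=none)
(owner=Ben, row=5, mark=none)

The classifier is using: mark is none.

No, Yes, Yes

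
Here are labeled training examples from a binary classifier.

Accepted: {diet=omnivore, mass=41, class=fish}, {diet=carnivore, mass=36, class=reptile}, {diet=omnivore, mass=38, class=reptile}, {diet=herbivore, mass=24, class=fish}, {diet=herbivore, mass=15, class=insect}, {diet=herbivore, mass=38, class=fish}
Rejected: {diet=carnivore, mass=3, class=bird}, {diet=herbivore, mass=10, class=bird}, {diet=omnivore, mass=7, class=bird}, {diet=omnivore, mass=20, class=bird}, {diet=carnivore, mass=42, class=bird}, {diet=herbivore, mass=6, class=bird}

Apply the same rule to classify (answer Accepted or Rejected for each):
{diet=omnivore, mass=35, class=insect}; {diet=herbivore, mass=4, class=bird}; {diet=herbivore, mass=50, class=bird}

A rule that fits every label: class is not bird — true of each 'Accepted' example, false of each 'Rejected' one.
{diet=omnivore, mass=35, class=insect} → class is insect → Accepted.
{diet=herbivore, mass=4, class=bird} → class is bird → Rejected.
{diet=herbivore, mass=50, class=bird} → class is bird → Rejected.

Accepted, Rejected, Rejected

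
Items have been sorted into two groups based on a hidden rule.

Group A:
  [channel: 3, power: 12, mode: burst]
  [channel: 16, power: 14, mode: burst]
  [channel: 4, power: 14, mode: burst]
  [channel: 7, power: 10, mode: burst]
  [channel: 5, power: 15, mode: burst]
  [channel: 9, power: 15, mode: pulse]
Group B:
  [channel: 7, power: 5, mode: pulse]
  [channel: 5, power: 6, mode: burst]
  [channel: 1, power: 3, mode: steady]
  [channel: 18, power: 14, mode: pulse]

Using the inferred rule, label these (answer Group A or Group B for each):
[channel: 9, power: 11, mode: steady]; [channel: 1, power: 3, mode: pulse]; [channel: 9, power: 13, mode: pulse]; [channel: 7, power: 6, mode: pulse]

The common property of the 'Group A' items is: power ≥ 10 AND channel ≤ 16. No 'Group B' item has it.
[channel: 9, power: 11, mode: steady]: power = 11, channel = 9 — matches, so Group A. [channel: 1, power: 3, mode: pulse]: power = 3, channel = 1 — doesn't qualify, so Group B. [channel: 9, power: 13, mode: pulse]: power = 13, channel = 9 — matches, so Group A. [channel: 7, power: 6, mode: pulse]: power = 6, channel = 7 — doesn't qualify, so Group B.

Group A, Group B, Group A, Group B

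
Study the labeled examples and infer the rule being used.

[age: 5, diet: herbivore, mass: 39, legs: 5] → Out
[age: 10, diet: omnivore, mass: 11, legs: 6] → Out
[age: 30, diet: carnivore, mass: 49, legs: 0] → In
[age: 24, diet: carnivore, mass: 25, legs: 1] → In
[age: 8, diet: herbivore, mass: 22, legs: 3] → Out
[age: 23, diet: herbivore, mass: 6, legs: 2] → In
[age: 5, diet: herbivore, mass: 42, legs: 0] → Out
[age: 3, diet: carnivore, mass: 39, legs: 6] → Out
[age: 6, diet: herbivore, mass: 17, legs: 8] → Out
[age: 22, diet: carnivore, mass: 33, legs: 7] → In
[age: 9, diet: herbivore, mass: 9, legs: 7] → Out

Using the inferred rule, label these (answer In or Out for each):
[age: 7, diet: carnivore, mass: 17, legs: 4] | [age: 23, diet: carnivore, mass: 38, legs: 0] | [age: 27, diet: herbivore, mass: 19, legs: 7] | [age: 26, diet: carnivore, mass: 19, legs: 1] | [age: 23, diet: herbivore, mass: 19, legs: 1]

Out, In, In, In, In

The pattern is that an item is 'In' exactly when: age ≥ 22.
[age: 7, diet: carnivore, mass: 17, legs: 4] → age = 7 → Out. [age: 23, diet: carnivore, mass: 38, legs: 0] → age = 23 → In. [age: 27, diet: herbivore, mass: 19, legs: 7] → age = 27 → In. [age: 26, diet: carnivore, mass: 19, legs: 1] → age = 26 → In. [age: 23, diet: herbivore, mass: 19, legs: 1] → age = 23 → In.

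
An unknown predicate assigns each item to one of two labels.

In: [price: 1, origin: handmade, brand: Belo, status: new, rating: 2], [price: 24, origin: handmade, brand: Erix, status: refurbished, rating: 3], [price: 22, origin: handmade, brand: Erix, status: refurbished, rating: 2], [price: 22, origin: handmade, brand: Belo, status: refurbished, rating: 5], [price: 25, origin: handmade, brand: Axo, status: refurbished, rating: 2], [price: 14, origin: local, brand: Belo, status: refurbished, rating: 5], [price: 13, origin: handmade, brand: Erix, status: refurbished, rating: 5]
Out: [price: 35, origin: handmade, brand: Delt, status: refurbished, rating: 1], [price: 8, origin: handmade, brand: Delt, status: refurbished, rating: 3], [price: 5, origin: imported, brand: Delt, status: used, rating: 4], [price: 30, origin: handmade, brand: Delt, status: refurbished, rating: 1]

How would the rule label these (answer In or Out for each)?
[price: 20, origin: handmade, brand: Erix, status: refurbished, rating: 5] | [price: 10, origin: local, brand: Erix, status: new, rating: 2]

In, In

Rule: brand is not Delt. This holds for each 'In' example and fails for each 'Out' one.
In: [price: 20, origin: handmade, brand: Erix, status: refurbished, rating: 5], since brand is Erix.
In: [price: 10, origin: local, brand: Erix, status: new, rating: 2], since brand is Erix.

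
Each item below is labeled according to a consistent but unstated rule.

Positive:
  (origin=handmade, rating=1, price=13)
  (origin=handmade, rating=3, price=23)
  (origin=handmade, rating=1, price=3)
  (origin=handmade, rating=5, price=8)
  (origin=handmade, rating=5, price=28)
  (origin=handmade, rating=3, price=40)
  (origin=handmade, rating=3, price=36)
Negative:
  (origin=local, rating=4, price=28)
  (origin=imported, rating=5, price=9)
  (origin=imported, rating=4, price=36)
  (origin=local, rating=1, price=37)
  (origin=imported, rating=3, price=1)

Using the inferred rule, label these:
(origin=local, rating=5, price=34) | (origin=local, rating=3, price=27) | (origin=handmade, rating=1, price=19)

Every 'Positive' example satisfies: origin is handmade. None of the 'Negative' examples do.
(origin=local, rating=5, price=34): origin is local, doesn't match → Negative. (origin=local, rating=3, price=27): origin is local, doesn't match → Negative. (origin=handmade, rating=1, price=19): origin is handmade, satisfies this → Positive.

Negative, Negative, Positive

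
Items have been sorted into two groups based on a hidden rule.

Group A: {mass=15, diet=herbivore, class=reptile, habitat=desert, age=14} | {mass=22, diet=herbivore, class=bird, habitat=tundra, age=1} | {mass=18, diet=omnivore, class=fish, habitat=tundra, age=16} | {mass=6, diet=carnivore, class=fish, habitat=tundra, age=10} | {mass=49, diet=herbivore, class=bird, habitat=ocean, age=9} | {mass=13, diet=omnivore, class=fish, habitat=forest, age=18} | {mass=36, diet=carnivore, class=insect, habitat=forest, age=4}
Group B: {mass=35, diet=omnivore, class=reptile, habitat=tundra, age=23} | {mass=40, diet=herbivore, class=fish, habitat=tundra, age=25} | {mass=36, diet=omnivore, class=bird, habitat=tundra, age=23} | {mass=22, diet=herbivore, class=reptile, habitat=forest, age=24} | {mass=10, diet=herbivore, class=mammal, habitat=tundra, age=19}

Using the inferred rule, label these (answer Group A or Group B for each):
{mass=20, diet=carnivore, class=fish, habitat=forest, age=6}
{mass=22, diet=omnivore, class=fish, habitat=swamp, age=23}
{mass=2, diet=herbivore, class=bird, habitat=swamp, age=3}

Rule: age ≤ 18. This holds for each 'Group A' example and fails for each 'Group B' one.
{mass=20, diet=carnivore, class=fish, habitat=forest, age=6}: Group A (age = 6).
{mass=22, diet=omnivore, class=fish, habitat=swamp, age=23}: Group B (age = 23).
{mass=2, diet=herbivore, class=bird, habitat=swamp, age=3}: Group A (age = 3).

Group A, Group B, Group A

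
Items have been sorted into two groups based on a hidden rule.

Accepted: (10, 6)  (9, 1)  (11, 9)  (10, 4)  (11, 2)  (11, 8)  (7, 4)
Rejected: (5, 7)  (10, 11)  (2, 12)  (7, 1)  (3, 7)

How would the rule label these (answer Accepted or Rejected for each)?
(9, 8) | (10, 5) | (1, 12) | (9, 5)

One predicate separates the groups cleanly: first > second AND sum ≥ 10.
(9, 8): Accepted (9 > 8, 9+8 = 17).
(10, 5): Accepted (10 > 5, 10+5 = 15).
(1, 12): Rejected (1 < 12, 1+12 = 13).
(9, 5): Accepted (9 > 5, 9+5 = 14).

Accepted, Accepted, Rejected, Accepted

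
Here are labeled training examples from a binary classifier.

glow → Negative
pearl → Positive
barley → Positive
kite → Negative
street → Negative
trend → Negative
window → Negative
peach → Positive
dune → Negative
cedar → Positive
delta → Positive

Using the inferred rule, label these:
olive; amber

A rule that fits every label: contains 'a' — true of each 'Positive' example, false of each 'Negative' one.
olive — no 'a', hence Negative. amber — has 'a', hence Positive.

Negative, Positive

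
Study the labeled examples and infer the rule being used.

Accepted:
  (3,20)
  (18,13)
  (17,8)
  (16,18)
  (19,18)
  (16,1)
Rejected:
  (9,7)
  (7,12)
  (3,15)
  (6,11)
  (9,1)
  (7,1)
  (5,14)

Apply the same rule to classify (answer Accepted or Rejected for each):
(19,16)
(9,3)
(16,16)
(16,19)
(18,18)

Accepted, Rejected, Accepted, Accepted, Accepted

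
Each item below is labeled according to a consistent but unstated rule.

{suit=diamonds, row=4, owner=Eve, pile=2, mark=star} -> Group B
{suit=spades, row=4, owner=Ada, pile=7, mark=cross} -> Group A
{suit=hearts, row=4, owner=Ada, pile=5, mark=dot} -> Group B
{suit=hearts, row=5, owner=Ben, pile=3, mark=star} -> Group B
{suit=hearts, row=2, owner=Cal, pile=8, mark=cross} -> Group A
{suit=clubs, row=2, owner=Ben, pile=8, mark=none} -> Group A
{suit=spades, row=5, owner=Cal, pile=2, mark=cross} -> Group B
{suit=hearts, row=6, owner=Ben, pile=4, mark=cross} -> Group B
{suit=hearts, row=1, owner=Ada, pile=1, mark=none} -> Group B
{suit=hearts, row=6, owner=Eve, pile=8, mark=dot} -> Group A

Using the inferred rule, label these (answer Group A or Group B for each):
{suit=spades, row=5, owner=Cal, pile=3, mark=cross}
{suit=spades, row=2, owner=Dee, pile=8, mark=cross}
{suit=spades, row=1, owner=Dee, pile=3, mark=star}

The simplest hypothesis consistent with all the labels is: pile ≥ 7.
{suit=spades, row=5, owner=Cal, pile=3, mark=cross}: pile = 3 — doesn't qualify, so Group B.
{suit=spades, row=2, owner=Dee, pile=8, mark=cross}: pile = 8 — has this property, so Group A.
{suit=spades, row=1, owner=Dee, pile=3, mark=star}: pile = 3 — doesn't qualify, so Group B.

Group B, Group A, Group B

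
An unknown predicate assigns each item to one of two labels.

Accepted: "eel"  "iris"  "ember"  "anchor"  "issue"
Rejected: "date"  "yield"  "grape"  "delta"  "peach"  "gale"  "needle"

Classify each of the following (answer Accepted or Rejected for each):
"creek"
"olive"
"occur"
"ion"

Rejected, Accepted, Accepted, Accepted

Every 'Accepted' example satisfies: starts with a vowel. None of the 'Rejected' examples do.
"creek": Rejected (starts with 'c').
"olive": Accepted (starts with 'o').
"occur": Accepted (starts with 'o').
"ion": Accepted (starts with 'i').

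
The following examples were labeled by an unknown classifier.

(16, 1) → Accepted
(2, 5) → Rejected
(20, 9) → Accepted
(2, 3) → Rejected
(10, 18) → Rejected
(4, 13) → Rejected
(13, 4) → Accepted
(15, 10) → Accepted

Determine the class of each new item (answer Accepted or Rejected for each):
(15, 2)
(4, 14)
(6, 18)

Accepted, Rejected, Rejected

All 'Accepted' examples share one property — first > second — and every 'Rejected' example lacks it.
(15, 2) → 15 > 2 → Accepted. (4, 14) → 4 < 14 → Rejected. (6, 18) → 6 < 18 → Rejected.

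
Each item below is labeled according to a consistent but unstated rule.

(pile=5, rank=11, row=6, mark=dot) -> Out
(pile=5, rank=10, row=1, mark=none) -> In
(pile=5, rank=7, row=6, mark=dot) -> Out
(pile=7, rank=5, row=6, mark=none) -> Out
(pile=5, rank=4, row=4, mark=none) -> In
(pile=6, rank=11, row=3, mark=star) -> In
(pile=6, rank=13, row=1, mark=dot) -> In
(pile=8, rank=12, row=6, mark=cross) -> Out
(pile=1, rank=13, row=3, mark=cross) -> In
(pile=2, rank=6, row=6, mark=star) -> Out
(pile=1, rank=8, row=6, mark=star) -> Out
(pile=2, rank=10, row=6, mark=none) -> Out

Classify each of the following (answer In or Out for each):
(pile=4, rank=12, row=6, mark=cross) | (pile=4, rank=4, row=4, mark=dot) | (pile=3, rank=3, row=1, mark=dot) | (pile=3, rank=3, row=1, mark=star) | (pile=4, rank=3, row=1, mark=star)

Out, In, In, In, In

All 'In' examples share one property — row ≤ 4 — and every 'Out' example lacks it.
(pile=4, rank=12, row=6, mark=cross): row = 6 — lacks this property, so Out. (pile=4, rank=4, row=4, mark=dot): row = 4 — satisfies this, so In. (pile=3, rank=3, row=1, mark=dot): row = 1 — satisfies this, so In. (pile=3, rank=3, row=1, mark=star): row = 1 — satisfies this, so In. (pile=4, rank=3, row=1, mark=star): row = 1 — satisfies this, so In.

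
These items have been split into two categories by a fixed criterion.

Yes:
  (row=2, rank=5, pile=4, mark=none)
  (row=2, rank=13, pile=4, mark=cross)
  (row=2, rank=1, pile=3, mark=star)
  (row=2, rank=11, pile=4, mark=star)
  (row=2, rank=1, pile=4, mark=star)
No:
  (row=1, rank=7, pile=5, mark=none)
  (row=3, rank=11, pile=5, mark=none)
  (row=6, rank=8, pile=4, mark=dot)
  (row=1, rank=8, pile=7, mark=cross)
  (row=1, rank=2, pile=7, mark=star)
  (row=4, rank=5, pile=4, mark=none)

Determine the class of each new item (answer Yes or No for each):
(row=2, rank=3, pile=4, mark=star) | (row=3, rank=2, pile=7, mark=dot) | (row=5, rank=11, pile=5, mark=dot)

Yes, No, No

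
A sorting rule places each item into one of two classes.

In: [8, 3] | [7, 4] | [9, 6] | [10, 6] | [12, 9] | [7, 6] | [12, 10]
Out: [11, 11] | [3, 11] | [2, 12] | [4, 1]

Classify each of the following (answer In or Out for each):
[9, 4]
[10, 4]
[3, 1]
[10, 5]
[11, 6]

In, In, Out, In, In

The common property of the 'In' items is: first > second AND sum ≥ 11. No 'Out' item has it.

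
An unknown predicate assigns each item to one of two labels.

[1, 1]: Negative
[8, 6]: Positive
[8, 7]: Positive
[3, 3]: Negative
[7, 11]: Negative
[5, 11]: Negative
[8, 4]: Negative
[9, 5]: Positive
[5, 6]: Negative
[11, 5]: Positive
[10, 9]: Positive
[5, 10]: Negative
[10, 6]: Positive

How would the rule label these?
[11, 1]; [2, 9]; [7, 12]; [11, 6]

Negative, Negative, Negative, Positive

The classifier is using: first > second AND sum ≥ 14.
[11, 1]: Negative (11 > 1, 11+1 = 12). [2, 9]: Negative (2 < 9, 2+9 = 11). [7, 12]: Negative (7 < 12, 7+12 = 19). [11, 6]: Positive (11 > 6, 11+6 = 17).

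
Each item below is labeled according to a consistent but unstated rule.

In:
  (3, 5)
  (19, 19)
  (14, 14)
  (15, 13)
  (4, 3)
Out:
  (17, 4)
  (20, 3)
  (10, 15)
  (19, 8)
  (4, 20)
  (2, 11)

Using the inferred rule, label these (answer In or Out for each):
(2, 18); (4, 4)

Out, In

The classifier is using: |first − second| ≤ 2.
(2, 18): Out (|2−18| = 16). (4, 4): In (|4−4| = 0).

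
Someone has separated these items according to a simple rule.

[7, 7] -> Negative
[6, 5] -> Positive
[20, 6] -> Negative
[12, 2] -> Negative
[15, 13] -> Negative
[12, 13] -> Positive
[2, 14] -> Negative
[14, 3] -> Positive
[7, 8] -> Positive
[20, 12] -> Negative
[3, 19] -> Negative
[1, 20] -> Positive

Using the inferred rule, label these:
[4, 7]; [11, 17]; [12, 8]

Positive, Negative, Negative

Every 'Positive' example satisfies: sum is odd. None of the 'Negative' examples do.
[4, 7]: 4+7 = 11 — matches, so Positive.
[11, 17]: 11+17 = 28 — doesn't match, so Negative.
[12, 8]: 12+8 = 20 — doesn't match, so Negative.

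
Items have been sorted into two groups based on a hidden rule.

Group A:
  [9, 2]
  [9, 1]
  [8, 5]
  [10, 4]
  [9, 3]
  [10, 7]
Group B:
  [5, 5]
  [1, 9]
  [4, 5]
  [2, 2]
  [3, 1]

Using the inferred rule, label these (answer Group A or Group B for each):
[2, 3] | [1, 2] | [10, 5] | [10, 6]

Group B, Group B, Group A, Group A

The pattern is that an item is 'Group A' exactly when: first ≥ 7.
[2, 3]: Group B (first 2). [1, 2]: Group B (first 1). [10, 5]: Group A (first 10). [10, 6]: Group A (first 10).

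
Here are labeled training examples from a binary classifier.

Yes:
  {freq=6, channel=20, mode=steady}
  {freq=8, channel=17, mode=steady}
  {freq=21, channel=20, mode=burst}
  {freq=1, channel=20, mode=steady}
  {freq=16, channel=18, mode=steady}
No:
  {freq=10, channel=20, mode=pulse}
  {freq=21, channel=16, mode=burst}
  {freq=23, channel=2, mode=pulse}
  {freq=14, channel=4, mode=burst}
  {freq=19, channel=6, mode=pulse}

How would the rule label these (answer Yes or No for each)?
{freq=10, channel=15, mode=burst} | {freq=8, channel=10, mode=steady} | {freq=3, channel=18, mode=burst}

The pattern is that an item is 'Yes' exactly when: channel ≥ 17 AND freq ≠ 10.
{freq=10, channel=15, mode=burst}: channel = 15, freq = 10 — does not pass, so No. {freq=8, channel=10, mode=steady}: channel = 10, freq = 8 — does not pass, so No. {freq=3, channel=18, mode=burst}: channel = 18, freq = 3 — matches, so Yes.

No, No, Yes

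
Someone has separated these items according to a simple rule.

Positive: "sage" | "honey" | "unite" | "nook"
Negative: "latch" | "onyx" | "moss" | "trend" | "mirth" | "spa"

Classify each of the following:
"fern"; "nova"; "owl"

Negative, Positive, Negative

The simplest hypothesis consistent with all the labels is: has ≥ 2 vowels.
Negative: "fern", since 1 vowel. Positive: "nova", since 2 vowels. Negative: "owl", since 1 vowel.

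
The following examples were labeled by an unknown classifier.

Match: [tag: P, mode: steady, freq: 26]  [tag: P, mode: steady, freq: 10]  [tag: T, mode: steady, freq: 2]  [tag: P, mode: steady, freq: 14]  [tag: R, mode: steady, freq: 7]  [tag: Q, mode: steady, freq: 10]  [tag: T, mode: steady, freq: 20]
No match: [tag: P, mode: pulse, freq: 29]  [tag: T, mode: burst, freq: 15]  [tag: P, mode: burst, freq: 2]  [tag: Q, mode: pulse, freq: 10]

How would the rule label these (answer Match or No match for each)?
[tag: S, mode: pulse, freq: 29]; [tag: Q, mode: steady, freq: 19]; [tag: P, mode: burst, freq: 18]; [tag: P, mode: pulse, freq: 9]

Rule: mode is steady. This holds for each 'Match' example and fails for each 'No match' one.
[tag: S, mode: pulse, freq: 29]: No match (mode is pulse). [tag: Q, mode: steady, freq: 19]: Match (mode is steady). [tag: P, mode: burst, freq: 18]: No match (mode is burst). [tag: P, mode: pulse, freq: 9]: No match (mode is pulse).

No match, Match, No match, No match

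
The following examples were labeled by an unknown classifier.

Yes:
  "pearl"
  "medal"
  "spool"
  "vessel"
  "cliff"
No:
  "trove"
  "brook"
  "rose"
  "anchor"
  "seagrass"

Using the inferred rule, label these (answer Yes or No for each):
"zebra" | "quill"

No, Yes

One predicate separates the groups cleanly: contains 'l'.
"zebra": No (no 'l'). "quill": Yes (has 'l').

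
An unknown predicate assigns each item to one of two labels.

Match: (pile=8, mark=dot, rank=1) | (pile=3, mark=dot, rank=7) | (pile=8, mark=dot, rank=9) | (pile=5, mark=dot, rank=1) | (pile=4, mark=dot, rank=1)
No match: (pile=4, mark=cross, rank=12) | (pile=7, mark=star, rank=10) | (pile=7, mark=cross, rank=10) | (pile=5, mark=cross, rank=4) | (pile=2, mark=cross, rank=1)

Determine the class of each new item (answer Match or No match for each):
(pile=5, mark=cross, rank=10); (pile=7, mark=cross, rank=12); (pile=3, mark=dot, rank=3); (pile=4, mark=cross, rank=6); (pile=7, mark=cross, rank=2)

No match, No match, Match, No match, No match

All 'Match' examples share one property — mark is dot — and every 'No match' example lacks it.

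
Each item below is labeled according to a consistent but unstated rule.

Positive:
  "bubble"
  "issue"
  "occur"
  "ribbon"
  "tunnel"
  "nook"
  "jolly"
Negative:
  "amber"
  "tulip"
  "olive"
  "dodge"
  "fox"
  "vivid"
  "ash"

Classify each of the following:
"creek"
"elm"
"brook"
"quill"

Looking at the examples, the only property every 'Positive' case has and every 'Negative' case lacks is: has a double letter.
"creek": Positive ('ee' doubled). "elm": Negative (no doubled letter). "brook": Positive ('oo' doubled). "quill": Positive ('ll' doubled).

Positive, Negative, Positive, Positive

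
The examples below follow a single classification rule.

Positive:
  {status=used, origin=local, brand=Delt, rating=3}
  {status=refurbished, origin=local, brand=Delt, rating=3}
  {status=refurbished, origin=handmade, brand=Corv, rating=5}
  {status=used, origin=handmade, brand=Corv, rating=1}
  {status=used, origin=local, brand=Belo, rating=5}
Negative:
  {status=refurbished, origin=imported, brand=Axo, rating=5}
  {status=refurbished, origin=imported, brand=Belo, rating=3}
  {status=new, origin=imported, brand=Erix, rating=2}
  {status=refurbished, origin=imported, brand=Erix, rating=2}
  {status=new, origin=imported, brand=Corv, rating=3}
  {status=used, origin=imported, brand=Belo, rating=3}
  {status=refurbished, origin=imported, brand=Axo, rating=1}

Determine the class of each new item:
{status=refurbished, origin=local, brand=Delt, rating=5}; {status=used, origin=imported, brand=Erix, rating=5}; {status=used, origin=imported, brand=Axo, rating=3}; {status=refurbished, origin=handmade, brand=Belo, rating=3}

Positive, Negative, Negative, Positive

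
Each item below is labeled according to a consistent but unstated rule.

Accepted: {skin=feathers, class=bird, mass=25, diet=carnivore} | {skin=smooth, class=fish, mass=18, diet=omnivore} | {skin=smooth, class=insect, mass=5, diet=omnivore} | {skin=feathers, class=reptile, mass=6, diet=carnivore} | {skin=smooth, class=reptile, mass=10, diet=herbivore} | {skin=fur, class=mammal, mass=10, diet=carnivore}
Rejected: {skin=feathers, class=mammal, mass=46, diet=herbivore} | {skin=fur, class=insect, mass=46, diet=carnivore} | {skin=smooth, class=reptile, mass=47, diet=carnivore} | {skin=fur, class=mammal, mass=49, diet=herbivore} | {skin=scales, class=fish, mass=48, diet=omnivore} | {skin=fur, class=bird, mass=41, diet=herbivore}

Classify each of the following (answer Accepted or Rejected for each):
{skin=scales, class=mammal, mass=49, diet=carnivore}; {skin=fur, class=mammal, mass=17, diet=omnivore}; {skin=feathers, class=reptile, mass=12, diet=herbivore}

Rejected, Accepted, Accepted

The rule appears to be: mass ≤ 25.
{skin=scales, class=mammal, mass=49, diet=carnivore} → mass = 49 → Rejected.
{skin=fur, class=mammal, mass=17, diet=omnivore} → mass = 17 → Accepted.
{skin=feathers, class=reptile, mass=12, diet=herbivore} → mass = 12 → Accepted.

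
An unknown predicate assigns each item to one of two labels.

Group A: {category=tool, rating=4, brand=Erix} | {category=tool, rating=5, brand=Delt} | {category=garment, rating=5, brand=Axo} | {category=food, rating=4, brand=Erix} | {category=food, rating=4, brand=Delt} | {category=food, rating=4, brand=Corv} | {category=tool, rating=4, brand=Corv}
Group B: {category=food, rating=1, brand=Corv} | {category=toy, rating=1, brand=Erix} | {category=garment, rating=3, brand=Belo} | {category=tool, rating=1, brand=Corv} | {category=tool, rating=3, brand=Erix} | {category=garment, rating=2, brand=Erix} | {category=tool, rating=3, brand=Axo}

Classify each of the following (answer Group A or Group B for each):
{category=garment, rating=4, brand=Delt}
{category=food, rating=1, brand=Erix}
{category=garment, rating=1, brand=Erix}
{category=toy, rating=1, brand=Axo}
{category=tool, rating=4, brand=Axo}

Group A, Group B, Group B, Group B, Group A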